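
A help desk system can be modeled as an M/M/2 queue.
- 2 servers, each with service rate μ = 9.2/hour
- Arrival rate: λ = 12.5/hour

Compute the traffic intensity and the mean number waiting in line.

Traffic intensity: ρ = λ/(cμ) = 12.5/(2×9.2) = 0.6793
Since ρ = 0.6793 < 1, system is stable.
Offered load a = λ/μ = cρ = 12.5/9.2 = 1.3587
P₀ = [ Σₙ₌₀^1 aⁿ/n! + a^2/(2!(1-ρ)) ]⁻¹
Σ = a^0/0! + a^1/1! = 1.0000 + 1.3587 = 2.3587
a^2/(2!(1-ρ)) = 1.84605/(2 × 0.320652) = 2.8786
P₀ = 1/(2.3587 + 2.8786) = 0.1909
Lq = P₀·a^2·ρ / (2!(1-ρ)²) = 0.19094 × 1.8461 × 0.67935 / (2 × 0.10282) = 1.1645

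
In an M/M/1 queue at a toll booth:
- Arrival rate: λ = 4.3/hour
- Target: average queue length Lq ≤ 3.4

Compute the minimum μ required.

For M/M/1: Lq = λ²/(μ(μ-λ))
Need Lq ≤ 3.4, i.e. μ(μ-λ) ≥ λ²/3.4
μ² - 4.3μ - 18.49/3.4 ≥ 0  →  μ² - 4.3μ - 5.438235 ≥ 0
Quadratic formula (positive root): μ = [λ + √(λ² + 4×5.438235)]/2
Discriminant: 18.49 + 4×5.438235 = 40.2429, √40.2429 = 6.34373
μ ≥ (4.3 + 6.34373)/2 = 5.3219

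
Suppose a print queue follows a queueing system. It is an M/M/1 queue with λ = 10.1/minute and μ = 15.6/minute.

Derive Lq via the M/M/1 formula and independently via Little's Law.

Method 1 (direct): Lq = λ²/(μ(μ-λ)) = 102.01/(15.6 × 5.50) = 1.1889

Method 2 (Little's Law):
W = 1/(μ-λ) = 1/5.50 = 0.1818182
Wq = W - 1/μ = 0.1818182 - 0.06410256 = 0.117716
Lq = λWq = 10.1 × 0.117716 = 1.1889 ✔ (matches Method 1)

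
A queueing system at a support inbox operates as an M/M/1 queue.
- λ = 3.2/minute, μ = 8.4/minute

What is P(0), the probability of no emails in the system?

ρ = λ/μ = 3.2/8.4 = 0.3810
P(0) = 1 - ρ = 1 - 0.3810 = 0.6190
The server is idle 61.90% of the time.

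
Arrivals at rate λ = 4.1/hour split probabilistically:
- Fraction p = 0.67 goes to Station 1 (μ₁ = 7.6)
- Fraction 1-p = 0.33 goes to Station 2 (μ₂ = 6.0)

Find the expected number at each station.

Effective rates: λ₁ = 4.1×0.67 = 2.747, λ₂ = 4.1×0.33 = 1.353
Station 1: ρ₁ = 2.747/7.6 = 0.36145, L₁ = ρ₁/(1-ρ₁) = 0.36145/(1-0.36145) = 0.5660
Station 2: ρ₂ = 1.353/6.0 = 0.2255, L₂ = ρ₂/(1-ρ₂) = 0.2255/(1-0.2255) = 0.2912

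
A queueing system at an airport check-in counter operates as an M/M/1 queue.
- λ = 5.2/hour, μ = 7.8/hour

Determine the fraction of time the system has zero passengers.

ρ = λ/μ = 5.2/7.8 = 0.6667
P(0) = 1 - ρ = 1 - 0.6667 = 0.3333
The server is idle 33.33% of the time.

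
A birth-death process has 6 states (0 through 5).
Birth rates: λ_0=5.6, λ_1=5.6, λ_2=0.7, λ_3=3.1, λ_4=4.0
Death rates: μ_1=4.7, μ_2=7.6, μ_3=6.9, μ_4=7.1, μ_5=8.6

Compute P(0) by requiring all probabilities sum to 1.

Ratios P(n)/P(0) = (λ₀···λₙ₋₁)/(μ₁···μₙ):
P(1)/P(0) = (5.6)/(4.7) = 1.1915
P(2)/P(0) = (5.6×5.6)/(4.7×7.6) = 0.8779
P(3)/P(0) = (5.6×5.6×0.7)/(4.7×7.6×6.9) = 0.08907
P(4)/P(0) = (5.6×5.6×0.7×3.1)/(4.7×7.6×6.9×7.1) = 0.03889
P(5)/P(0) = (5.6×5.6×0.7×3.1×4.0)/(4.7×7.6×6.9×7.1×8.6) = 0.01809

Normalization: ∑ P(n) = 1
P(0) × (1.0000 + 1.1915 + 0.8779 + 0.08907 + 0.03889 + 0.01809) = 1
P(0) × 3.2155 = 1
P(0) = 1/3.2155 = 0.3110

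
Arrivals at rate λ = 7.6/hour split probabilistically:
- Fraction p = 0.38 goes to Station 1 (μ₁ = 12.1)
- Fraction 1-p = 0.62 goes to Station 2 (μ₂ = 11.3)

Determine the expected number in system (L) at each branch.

Effective rates: λ₁ = 7.6×0.38 = 2.888, λ₂ = 7.6×0.62 = 4.712
Station 1: ρ₁ = 2.888/12.1 = 0.2387, L₁ = ρ₁/(1-ρ₁) = 0.2387/(1-0.2387) = 0.3135
Station 2: ρ₂ = 4.712/11.3 = 0.41699, L₂ = ρ₂/(1-ρ₂) = 0.41699/(1-0.41699) = 0.7152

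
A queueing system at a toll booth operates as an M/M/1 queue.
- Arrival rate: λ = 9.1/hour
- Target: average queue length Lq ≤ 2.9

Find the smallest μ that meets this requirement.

For M/M/1: Lq = λ²/(μ(μ-λ))
Need Lq ≤ 2.9, i.e. μ(μ-λ) ≥ λ²/2.9
μ² - 9.1μ - 82.81/2.9 ≥ 0  →  μ² - 9.1μ - 28.55517 ≥ 0
Quadratic formula (positive root): μ = [λ + √(λ² + 4×28.55517)]/2
Discriminant: 82.81 + 4×28.55517 = 197.0307, √197.0307 = 14.0368
μ ≥ (9.1 + 14.0368)/2 = 11.5684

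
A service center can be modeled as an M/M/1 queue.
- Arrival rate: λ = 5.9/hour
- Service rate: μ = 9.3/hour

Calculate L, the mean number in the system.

ρ = λ/μ = 5.9/9.3 = 0.6344
For M/M/1: L = λ/(μ-λ)
L = 5.9/(9.3-5.9) = 5.9/3.40
L = 1.7353 customers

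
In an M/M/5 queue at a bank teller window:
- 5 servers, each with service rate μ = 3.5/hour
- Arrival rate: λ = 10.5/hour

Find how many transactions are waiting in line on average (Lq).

Traffic intensity: ρ = λ/(cμ) = 10.5/(5×3.5) = 0.6000
Since ρ = 0.6000 < 1, system is stable.
Offered load a = λ/μ = cρ = 10.5/3.5 = 3.0000
P₀ = [ Σₙ₌₀^4 aⁿ/n! + a^5/(5!(1-ρ)) ]⁻¹
Σ = a^0/0! + a^1/1! + a^2/2! + a^3/3! + a^4/4! = 1.0000 + 3.0000 + 4.5000 + 4.5000 + 3.3750 = 16.3750
a^5/(5!(1-ρ)) = 243.0000/(120 × 0.4000) = 5.0625
P₀ = 1/(16.3750 + 5.0625) = 0.04665
Lq = P₀·a^5·ρ / (5!(1-ρ)²) = 0.04665 × 243.0000 × 0.6000 / (120 × 0.1600) = 0.3542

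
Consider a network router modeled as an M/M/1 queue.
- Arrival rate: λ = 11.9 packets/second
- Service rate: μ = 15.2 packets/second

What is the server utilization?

Server utilization: ρ = λ/μ
ρ = 11.9/15.2 = 0.7829
The server is busy 78.29% of the time.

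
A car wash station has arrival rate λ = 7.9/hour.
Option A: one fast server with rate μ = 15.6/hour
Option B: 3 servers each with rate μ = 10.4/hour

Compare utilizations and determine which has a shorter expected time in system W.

Option A: single server μ = 15.6 (M/M/1)
  ρ_A = 7.9/15.6 = 0.5064
  W_A = 1/(μ-λ) = 1/(15.6-7.9) = 1/7.70 = 0.1299

Option B: 3 servers μ = 10.4 (M/M/3)
  ρ_B = λ/(cμ) = 7.9/(3×10.4) = 0.2532
  Offered load a = λ/μ = cρ = 7.9/10.4 = 0.7596
  P₀ = [ Σₙ₌₀^2 aⁿ/n! + a^3/(3!(1-ρ)) ]⁻¹
  Σ = a^0/0! + a^1/1! + a^2/2! = 1.0000 + 0.7596 + 0.2885 = 2.0481
  a^3/(3!(1-ρ)) = 0.4383/(6 × 0.7468) = 0.09782
  P₀ = 1/(2.0481 + 0.09782) = 0.4660
  Lq = P₀·a^3·ρ / (3!(1-ρ)²) = 0.4660 × 0.4383 × 0.2532 / (6 × 0.5577) = 0.01546
  Wq_B = Lq/λ = 0.015455/7.9 = 0.001956
  W_B = Wq_B + 1/μ = 0.001956 + 0.09615 = 0.09811

Since W_B = 0.09811 < W_A = 0.1299, Option B (multiple servers) has the shorter time in system.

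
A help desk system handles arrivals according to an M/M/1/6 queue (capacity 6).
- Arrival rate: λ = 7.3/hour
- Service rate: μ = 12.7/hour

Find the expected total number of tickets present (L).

ρ = λ/μ = 7.3/12.7 = 0.574803
P₀ = (1-ρ)/(1-ρ^(K+1)) = (1-0.574803)/(1-0.574803^7) = 0.4252/0.9793 = 0.4342
P_K = P₀×ρ^K = 0.4342 × 0.574803^6 = 0.4342 × 0.03607 = 0.01566
L = ρ[1 - (K+1)ρ^K + Kρ^(K+1)] / [(1-ρ)(1-ρ^(K+1))]
L = 0.574803 × (1 - 7×0.036067 + 6×0.020732) / ((1 - 0.574803) × (1 - 0.020732)) = 1.2037 tickets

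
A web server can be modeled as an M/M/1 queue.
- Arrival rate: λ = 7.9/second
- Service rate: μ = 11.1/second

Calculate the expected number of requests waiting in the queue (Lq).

ρ = λ/μ = 7.9/11.1 = 0.7117
For M/M/1: Lq = λ²/(μ(μ-λ))
Lq = 62.41/(11.1 × 3.20)
Lq = 1.7570 requests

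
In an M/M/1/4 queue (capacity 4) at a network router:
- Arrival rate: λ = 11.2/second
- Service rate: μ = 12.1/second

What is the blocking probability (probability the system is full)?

ρ = λ/μ = 11.2/12.1 = 0.92562
P₀ = (1-ρ)/(1-ρ^(K+1)) = (1-0.92562)/(1-0.92562^5) = 0.074380/0.32054 = 0.2320
P_K = P₀×ρ^K = 0.2320 × 0.92562^4 = 0.2320 × 0.7341 = 0.1703
Blocking probability = 17.03%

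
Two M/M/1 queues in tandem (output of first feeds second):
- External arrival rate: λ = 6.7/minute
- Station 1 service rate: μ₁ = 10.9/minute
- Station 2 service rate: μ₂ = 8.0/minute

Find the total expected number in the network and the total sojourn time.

By Jackson's theorem, each station behaves as independent M/M/1.
Station 1: ρ₁ = 6.7/10.9 = 0.6147, L₁ = ρ₁/(1-ρ₁) = λ/(μ₁-λ) = 6.7/4.20 = 1.59524
Station 2: ρ₂ = 6.7/8.0 = 0.8375, L₂ = ρ₂/(1-ρ₂) = λ/(μ₂-λ) = 6.7/1.30 = 5.15385
Total: L = L₁ + L₂ = 1.59524 + 5.15385 = 6.7491
W = L/λ = 6.7491/6.7 = 1.0073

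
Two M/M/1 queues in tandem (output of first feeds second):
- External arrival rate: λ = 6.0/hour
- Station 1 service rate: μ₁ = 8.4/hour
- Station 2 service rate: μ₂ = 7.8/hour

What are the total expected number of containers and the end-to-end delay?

By Jackson's theorem, each station behaves as independent M/M/1.
Station 1: ρ₁ = 6.0/8.4 = 0.7143, L₁ = ρ₁/(1-ρ₁) = λ/(μ₁-λ) = 6.0/2.40 = 2.5000
Station 2: ρ₂ = 6.0/7.8 = 0.7692, L₂ = ρ₂/(1-ρ₂) = λ/(μ₂-λ) = 6.0/1.80 = 3.3333
Total: L = L₁ + L₂ = 2.5000 + 3.3333 = 5.8333
W = L/λ = 5.8333/6.0 = 0.9722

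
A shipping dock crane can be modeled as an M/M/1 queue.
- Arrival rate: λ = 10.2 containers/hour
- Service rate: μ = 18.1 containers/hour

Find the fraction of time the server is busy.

Server utilization: ρ = λ/μ
ρ = 10.2/18.1 = 0.5635
The server is busy 56.35% of the time.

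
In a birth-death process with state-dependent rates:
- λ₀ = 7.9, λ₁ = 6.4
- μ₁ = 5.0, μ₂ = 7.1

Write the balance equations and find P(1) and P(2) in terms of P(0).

Balance equations:
State 0: λ₀P₀ = μ₁P₁ → P₁ = (λ₀/μ₁)P₀ = (7.9/5.0)P₀ = 1.5800P₀
State 1: P₂ = (λ₀λ₁)/(μ₁μ₂)P₀ = (7.9×6.4)/(5.0×7.1)P₀ = 1.4242P₀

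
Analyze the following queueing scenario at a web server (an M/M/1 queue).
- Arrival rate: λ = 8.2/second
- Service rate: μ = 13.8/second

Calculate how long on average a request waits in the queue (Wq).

First, compute utilization: ρ = λ/μ = 8.2/13.8 = 0.5942
For M/M/1: Wq = λ/(μ(μ-λ))
Wq = 8.2/(13.8 × (13.8-8.2))
Wq = 8.2/(13.8 × 5.60)
Wq = 0.1061 seconds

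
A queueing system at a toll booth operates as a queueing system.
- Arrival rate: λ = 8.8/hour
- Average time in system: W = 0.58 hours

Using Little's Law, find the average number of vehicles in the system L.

Little's Law: L = λW
L = 8.8 × 0.58 = 5.1040 vehicles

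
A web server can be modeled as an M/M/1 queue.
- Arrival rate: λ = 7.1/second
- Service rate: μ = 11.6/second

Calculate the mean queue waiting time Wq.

First, compute utilization: ρ = λ/μ = 7.1/11.6 = 0.6121
For M/M/1: Wq = λ/(μ(μ-λ))
Wq = 7.1/(11.6 × (11.6-7.1))
Wq = 7.1/(11.6 × 4.50)
Wq = 0.1360 seconds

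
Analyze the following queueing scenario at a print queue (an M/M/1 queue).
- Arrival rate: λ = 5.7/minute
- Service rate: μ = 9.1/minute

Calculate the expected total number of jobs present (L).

ρ = λ/μ = 5.7/9.1 = 0.6264
For M/M/1: L = λ/(μ-λ)
L = 5.7/(9.1-5.7) = 5.7/3.40
L = 1.6765 jobs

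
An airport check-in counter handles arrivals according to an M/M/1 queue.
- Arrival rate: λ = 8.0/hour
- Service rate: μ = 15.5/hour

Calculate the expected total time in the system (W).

First, compute utilization: ρ = λ/μ = 8.0/15.5 = 0.5161
For M/M/1: W = 1/(μ-λ)
W = 1/(15.5-8.0) = 1/7.50
W = 0.1333 hours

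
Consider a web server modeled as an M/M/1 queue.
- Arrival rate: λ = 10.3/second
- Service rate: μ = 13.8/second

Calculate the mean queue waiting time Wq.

First, compute utilization: ρ = λ/μ = 10.3/13.8 = 0.7464
For M/M/1: Wq = λ/(μ(μ-λ))
Wq = 10.3/(13.8 × (13.8-10.3))
Wq = 10.3/(13.8 × 3.50)
Wq = 0.2133 seconds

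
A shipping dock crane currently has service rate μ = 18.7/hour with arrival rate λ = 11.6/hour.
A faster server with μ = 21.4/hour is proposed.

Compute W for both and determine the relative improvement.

System 1: ρ₁ = 11.6/18.7 = 0.6203, W₁ = 1/(18.7-11.6) = 0.14085
System 2: ρ₂ = 11.6/21.4 = 0.5421, W₂ = 1/(21.4-11.6) = 0.10204
Improvement: (W₁-W₂)/W₁ = (0.14085-0.10204)/0.14085 = 27.55%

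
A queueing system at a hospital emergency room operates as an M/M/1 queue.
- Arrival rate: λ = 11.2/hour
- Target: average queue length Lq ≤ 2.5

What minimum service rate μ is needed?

For M/M/1: Lq = λ²/(μ(μ-λ))
Need Lq ≤ 2.5, i.e. μ(μ-λ) ≥ λ²/2.5
μ² - 11.2μ - 125.44/2.5 ≥ 0  →  μ² - 11.2μ - 50.1760 ≥ 0
Quadratic formula (positive root): μ = [λ + √(λ² + 4×50.1760)]/2
Discriminant: 125.44 + 4×50.1760 = 326.1440, √326.1440 = 18.0595
μ ≥ (11.2 + 18.0595)/2 = 14.6297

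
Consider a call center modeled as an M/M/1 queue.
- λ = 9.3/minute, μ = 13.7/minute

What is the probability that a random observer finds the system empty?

ρ = λ/μ = 9.3/13.7 = 0.6788
P(0) = 1 - ρ = 1 - 0.6788 = 0.3212
The server is idle 32.12% of the time.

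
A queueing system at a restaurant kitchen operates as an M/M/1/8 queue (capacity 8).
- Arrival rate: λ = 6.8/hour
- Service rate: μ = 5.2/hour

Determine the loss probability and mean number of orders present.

ρ = λ/μ = 6.8/5.2 = 1.30769
P₀ = (1-ρ)/(1-ρ^(K+1)) = (1-1.30769)/(1-1.30769^9) = -0.3077/-10.1826 = 0.03022
P_K = P₀×ρ^K = 0.03022 × 1.30769^8 = 0.03022 × 8.5514 = 0.2584
Blocking probability P_8 = 0.2584 (25.84%)
L = ρ[1 - (K+1)ρ^K + Kρ^(K+1)] / [(1-ρ)(1-ρ^(K+1))]
L = 1.30769 × (1 - 9×8.55142 + 8×11.1826) / ((1 - 1.30769) × (1 - 11.1826)) = 5.6338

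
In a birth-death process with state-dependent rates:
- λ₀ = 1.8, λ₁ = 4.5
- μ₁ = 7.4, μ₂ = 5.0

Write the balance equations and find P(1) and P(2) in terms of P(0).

Balance equations:
State 0: λ₀P₀ = μ₁P₁ → P₁ = (λ₀/μ₁)P₀ = (1.8/7.4)P₀ = 0.2432P₀
State 1: P₂ = (λ₀λ₁)/(μ₁μ₂)P₀ = (1.8×4.5)/(7.4×5.0)P₀ = 0.2189P₀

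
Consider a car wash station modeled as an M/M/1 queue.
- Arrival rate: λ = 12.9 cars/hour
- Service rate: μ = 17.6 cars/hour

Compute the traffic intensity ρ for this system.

Server utilization: ρ = λ/μ
ρ = 12.9/17.6 = 0.7330
The server is busy 73.30% of the time.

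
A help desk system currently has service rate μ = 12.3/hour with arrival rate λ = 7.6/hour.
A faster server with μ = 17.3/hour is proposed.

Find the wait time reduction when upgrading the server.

System 1: ρ₁ = 7.6/12.3 = 0.6179, W₁ = 1/(12.3-7.6) = 0.2128
System 2: ρ₂ = 7.6/17.3 = 0.4393, W₂ = 1/(17.3-7.6) = 0.1031
Improvement: (W₁-W₂)/W₁ = (0.2128-0.1031)/0.2128 = 51.55%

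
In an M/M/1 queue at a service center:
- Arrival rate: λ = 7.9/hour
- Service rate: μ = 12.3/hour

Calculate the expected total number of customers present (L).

ρ = λ/μ = 7.9/12.3 = 0.6423
For M/M/1: L = λ/(μ-λ)
L = 7.9/(12.3-7.9) = 7.9/4.40
L = 1.7955 customers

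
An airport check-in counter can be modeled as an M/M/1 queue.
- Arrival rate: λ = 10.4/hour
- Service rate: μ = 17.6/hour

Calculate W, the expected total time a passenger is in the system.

First, compute utilization: ρ = λ/μ = 10.4/17.6 = 0.5909
For M/M/1: W = 1/(μ-λ)
W = 1/(17.6-10.4) = 1/7.20
W = 0.1389 hours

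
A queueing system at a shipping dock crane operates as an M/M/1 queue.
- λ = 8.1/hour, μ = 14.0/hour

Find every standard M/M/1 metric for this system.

Step 1: ρ = λ/μ = 8.1/14.0 = 0.5786
Step 2: L = λ/(μ-λ) = 8.1/5.90 = 1.3729
Step 3: Lq = λ²/(μ(μ-λ)) = 65.61/(14.0×5.90) = 0.7943
Step 4: W = 1/(μ-λ) = 1/5.90 = 0.16949
Step 5: Wq = λ/(μ(μ-λ)) = 8.1/(14.0×5.90) = 0.09806
Step 6: P(0) = 1-ρ = 0.4214
Verify: L = λW = 8.1×0.16949 = 1.3729 ✔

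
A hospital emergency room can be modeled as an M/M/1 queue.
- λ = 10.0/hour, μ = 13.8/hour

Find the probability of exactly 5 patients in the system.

ρ = λ/μ = 10.0/13.8 = 0.72464
P(n) = (1-ρ)ρⁿ
P(5) = (1-0.72464) × 0.72464^5
P(5) = 0.2754 × 0.1998
P(5) = 0.05502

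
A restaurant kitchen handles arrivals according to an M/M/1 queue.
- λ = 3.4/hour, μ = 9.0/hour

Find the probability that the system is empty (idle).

ρ = λ/μ = 3.4/9.0 = 0.3778
P(0) = 1 - ρ = 1 - 0.3778 = 0.6222
The server is idle 62.22% of the time.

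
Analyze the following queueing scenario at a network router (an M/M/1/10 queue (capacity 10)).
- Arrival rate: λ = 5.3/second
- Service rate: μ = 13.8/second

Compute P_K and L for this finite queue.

ρ = λ/μ = 5.3/13.8 = 0.38406
P₀ = (1-ρ)/(1-ρ^(K+1)) = (1-0.38406)/(1-0.38406^11) = 0.61594/0.99997 = 0.6160
P_K = P₀×ρ^K = 0.6160 × 0.38406^10 = 0.6160 × 0.00006982 = 0.00004301
Blocking probability P_10 = 0.00004301 (0.004301%)
L = ρ[1 - (K+1)ρ^K + Kρ^(K+1)] / [(1-ρ)(1-ρ^(K+1))]
L = 0.38406 × (1 - 11×0.00006982 + 10×0.00002682) / ((1 - 0.38406) × (1 - 0.00002682)) = 0.6232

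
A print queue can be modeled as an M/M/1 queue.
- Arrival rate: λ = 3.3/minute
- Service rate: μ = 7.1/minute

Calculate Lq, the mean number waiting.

ρ = λ/μ = 3.3/7.1 = 0.4648
For M/M/1: Lq = λ²/(μ(μ-λ))
Lq = 10.89/(7.1 × 3.80)
Lq = 0.4036 jobs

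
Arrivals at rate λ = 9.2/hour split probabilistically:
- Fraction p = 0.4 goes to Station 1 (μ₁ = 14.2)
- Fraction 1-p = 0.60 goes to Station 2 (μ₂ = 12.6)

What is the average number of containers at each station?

Effective rates: λ₁ = 9.2×0.4 = 3.68, λ₂ = 9.2×0.60 = 5.52
Station 1: ρ₁ = 3.68/14.2 = 0.25915, L₁ = ρ₁/(1-ρ₁) = 0.25915/(1-0.25915) = 0.3498
Station 2: ρ₂ = 5.52/12.6 = 0.4381, L₂ = ρ₂/(1-ρ₂) = 0.4381/(1-0.4381) = 0.7797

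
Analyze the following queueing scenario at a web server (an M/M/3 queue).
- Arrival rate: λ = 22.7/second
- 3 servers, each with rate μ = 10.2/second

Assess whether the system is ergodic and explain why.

Stability requires ρ = λ/(cμ) < 1
ρ = 22.7/(3 × 10.2) = 22.7/30.60 = 0.7418
Since 0.7418 < 1, the system is STABLE.
The servers are busy 74.18% of the time.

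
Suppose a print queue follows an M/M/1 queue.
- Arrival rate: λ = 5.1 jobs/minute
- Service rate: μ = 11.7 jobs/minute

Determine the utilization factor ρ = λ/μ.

Server utilization: ρ = λ/μ
ρ = 5.1/11.7 = 0.4359
The server is busy 43.59% of the time.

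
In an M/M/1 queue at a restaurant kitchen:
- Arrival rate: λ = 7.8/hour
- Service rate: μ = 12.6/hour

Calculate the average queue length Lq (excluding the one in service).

ρ = λ/μ = 7.8/12.6 = 0.6190
For M/M/1: Lq = λ²/(μ(μ-λ))
Lq = 60.84/(12.6 × 4.80)
Lq = 1.0060 orders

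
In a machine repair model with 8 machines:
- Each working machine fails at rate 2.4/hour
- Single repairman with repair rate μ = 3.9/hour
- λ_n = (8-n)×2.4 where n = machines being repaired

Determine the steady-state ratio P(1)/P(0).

P(1)/P(0) = ∏_{i=0}^{1-1} λ_i/μ_{i+1}
= (8-0)×2.4/3.9
= 4.9231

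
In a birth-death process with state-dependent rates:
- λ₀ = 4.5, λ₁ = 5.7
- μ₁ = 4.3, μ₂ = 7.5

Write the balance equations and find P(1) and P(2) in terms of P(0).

Balance equations:
State 0: λ₀P₀ = μ₁P₁ → P₁ = (λ₀/μ₁)P₀ = (4.5/4.3)P₀ = 1.0465P₀
State 1: P₂ = (λ₀λ₁)/(μ₁μ₂)P₀ = (4.5×5.7)/(4.3×7.5)P₀ = 0.7953P₀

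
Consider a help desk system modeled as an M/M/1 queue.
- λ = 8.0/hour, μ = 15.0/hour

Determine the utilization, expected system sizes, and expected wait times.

Step 1: ρ = λ/μ = 8.0/15.0 = 0.5333
Step 2: L = λ/(μ-λ) = 8.0/7.00 = 1.1429
Step 3: Lq = λ²/(μ(μ-λ)) = 64.00/(15.0×7.00) = 0.6095
Step 4: W = 1/(μ-λ) = 1/7.00 = 0.14286
Step 5: Wq = λ/(μ(μ-λ)) = 8.0/(15.0×7.00) = 0.07619
Step 6: P(0) = 1-ρ = 0.4667
Verify: L = λW = 8.0×0.14286 = 1.1429 ✔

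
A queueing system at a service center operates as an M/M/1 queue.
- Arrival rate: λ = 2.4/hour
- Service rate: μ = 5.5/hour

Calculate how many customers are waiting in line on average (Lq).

ρ = λ/μ = 2.4/5.5 = 0.4364
For M/M/1: Lq = λ²/(μ(μ-λ))
Lq = 5.76/(5.5 × 3.10)
Lq = 0.3378 customers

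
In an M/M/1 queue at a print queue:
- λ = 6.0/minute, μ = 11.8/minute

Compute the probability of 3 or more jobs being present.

ρ = λ/μ = 6.0/11.8 = 0.5085
P(N ≥ n) = ρⁿ
P(N ≥ 3) = 0.5085^3
P(N ≥ 3) = 0.1315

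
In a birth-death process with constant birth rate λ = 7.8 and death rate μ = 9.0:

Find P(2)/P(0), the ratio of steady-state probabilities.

For constant rates: P(n)/P(0) = (λ/μ)^n
P(2)/P(0) = (7.8/9.0)^2 = 0.86667^2 = 0.7511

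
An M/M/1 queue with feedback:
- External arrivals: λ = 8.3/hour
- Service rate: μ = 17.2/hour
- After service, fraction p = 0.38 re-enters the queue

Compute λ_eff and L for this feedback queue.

Effective arrival rate: λ_eff = λ/(1-p) = 8.3/(1-0.38) = 8.3/0.62 = 13.3871
ρ = λ_eff/μ = 13.3871/17.2 = 0.77832
L = ρ/(1-ρ) = 0.77832/(1-0.77832) = 3.5110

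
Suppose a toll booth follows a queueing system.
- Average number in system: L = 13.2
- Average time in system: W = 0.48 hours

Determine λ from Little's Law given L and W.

Little's Law: L = λW, so λ = L/W
λ = 13.2/0.48 = 27.5000 vehicles/hour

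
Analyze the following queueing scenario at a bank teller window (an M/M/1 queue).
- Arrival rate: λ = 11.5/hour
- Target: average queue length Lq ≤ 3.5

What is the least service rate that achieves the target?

For M/M/1: Lq = λ²/(μ(μ-λ))
Need Lq ≤ 3.5, i.e. μ(μ-λ) ≥ λ²/3.5
μ² - 11.5μ - 132.25/3.5 ≥ 0  →  μ² - 11.5μ - 37.785714 ≥ 0
Quadratic formula (positive root): μ = [λ + √(λ² + 4×37.785714)]/2
Discriminant: 132.25 + 4×37.785714 = 283.3929, √283.3929 = 16.8343
μ ≥ (11.5 + 16.8343)/2 = 14.1671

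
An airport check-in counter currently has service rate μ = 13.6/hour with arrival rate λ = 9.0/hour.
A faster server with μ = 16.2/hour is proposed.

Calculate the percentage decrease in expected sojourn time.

System 1: ρ₁ = 9.0/13.6 = 0.6618, W₁ = 1/(13.6-9.0) = 0.2174
System 2: ρ₂ = 9.0/16.2 = 0.5556, W₂ = 1/(16.2-9.0) = 0.1389
Improvement: (W₁-W₂)/W₁ = (0.2174-0.1389)/0.2174 = 36.11%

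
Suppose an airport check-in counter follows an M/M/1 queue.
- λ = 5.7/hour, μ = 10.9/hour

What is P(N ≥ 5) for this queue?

ρ = λ/μ = 5.7/10.9 = 0.52294
P(N ≥ n) = ρⁿ
P(N ≥ 5) = 0.52294^5
P(N ≥ 5) = 0.03911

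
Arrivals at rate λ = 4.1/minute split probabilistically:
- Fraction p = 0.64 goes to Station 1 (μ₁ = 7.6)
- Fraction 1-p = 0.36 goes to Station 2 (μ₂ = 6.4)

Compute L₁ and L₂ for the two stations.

Effective rates: λ₁ = 4.1×0.64 = 2.624, λ₂ = 4.1×0.36 = 1.476
Station 1: ρ₁ = 2.624/7.6 = 0.34526, L₁ = ρ₁/(1-ρ₁) = 0.34526/(1-0.34526) = 0.5273
Station 2: ρ₂ = 1.476/6.4 = 0.230625, L₂ = ρ₂/(1-ρ₂) = 0.230625/(1-0.230625) = 0.2998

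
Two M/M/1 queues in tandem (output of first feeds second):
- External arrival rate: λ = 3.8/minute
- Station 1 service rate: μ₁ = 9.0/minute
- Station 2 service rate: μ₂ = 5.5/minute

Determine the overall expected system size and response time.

By Jackson's theorem, each station behaves as independent M/M/1.
Station 1: ρ₁ = 3.8/9.0 = 0.4222, L₁ = ρ₁/(1-ρ₁) = λ/(μ₁-λ) = 3.8/5.20 = 0.730769
Station 2: ρ₂ = 3.8/5.5 = 0.6909, L₂ = ρ₂/(1-ρ₂) = λ/(μ₂-λ) = 3.8/1.70 = 2.23529
Total: L = L₁ + L₂ = 0.730769 + 2.23529 = 2.96606
W = L/λ = 2.96606/3.8 = 0.7805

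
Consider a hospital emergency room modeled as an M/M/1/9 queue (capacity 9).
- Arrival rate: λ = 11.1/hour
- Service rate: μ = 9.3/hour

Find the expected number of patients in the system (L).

ρ = λ/μ = 11.1/9.3 = 1.19355
P₀ = (1-ρ)/(1-ρ^(K+1)) = (1-1.19355)/(1-1.19355^10) = -0.19355/-4.8669 = 0.03977
P_K = P₀×ρ^K = 0.03977 × 1.19355^9 = 0.03977 × 4.9155 = 0.1955
L = ρ[1 - (K+1)ρ^K + Kρ^(K+1)] / [(1-ρ)(1-ρ^(K+1))]
L = 1.19355 × (1 - 10×4.9155 + 9×5.8669) / ((1 - 1.19355) × (1 - 5.8669)) = 5.8881 patients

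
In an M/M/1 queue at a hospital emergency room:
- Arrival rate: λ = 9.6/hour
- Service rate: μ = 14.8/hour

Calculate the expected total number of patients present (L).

ρ = λ/μ = 9.6/14.8 = 0.6486
For M/M/1: L = λ/(μ-λ)
L = 9.6/(14.8-9.6) = 9.6/5.20
L = 1.8462 patients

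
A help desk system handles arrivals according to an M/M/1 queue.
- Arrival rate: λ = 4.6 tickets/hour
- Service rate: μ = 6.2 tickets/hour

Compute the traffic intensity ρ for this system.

Server utilization: ρ = λ/μ
ρ = 4.6/6.2 = 0.7419
The server is busy 74.19% of the time.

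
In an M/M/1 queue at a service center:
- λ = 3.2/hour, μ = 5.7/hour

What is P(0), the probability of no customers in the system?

ρ = λ/μ = 3.2/5.7 = 0.5614
P(0) = 1 - ρ = 1 - 0.5614 = 0.4386
The server is idle 43.86% of the time.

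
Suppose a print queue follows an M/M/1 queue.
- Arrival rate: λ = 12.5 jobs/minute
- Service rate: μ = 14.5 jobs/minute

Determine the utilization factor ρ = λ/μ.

Server utilization: ρ = λ/μ
ρ = 12.5/14.5 = 0.8621
The server is busy 86.21% of the time.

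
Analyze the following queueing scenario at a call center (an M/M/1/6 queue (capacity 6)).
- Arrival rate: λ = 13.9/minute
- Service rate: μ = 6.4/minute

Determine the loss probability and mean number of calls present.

ρ = λ/μ = 13.9/6.4 = 2.171875
P₀ = (1-ρ)/(1-ρ^(K+1)) = (1-2.171875)/(1-2.171875^7) = -1.1719/-226.9522 = 0.005164
P_K = P₀×ρ^K = 0.0051635 × 2.171875^6 = 0.0051635 × 104.9564 = 0.5419
Blocking probability P_6 = 0.5419 (54.19%)
L = ρ[1 - (K+1)ρ^K + Kρ^(K+1)] / [(1-ρ)(1-ρ^(K+1))]
L = 2.171875 × (1 - 7×104.9564 + 6×227.9522) / ((1 - 2.171875) × (1 - 227.9522)) = 5.1775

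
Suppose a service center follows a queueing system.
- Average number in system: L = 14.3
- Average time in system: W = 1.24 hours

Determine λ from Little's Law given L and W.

Little's Law: L = λW, so λ = L/W
λ = 14.3/1.24 = 11.5323 customers/hour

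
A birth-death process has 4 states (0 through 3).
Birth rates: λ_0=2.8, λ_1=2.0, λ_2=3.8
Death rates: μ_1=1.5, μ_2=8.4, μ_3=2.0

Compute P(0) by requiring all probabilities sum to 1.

Ratios P(n)/P(0) = (λ₀···λₙ₋₁)/(μ₁···μₙ):
P(1)/P(0) = (2.8)/(1.5) = 1.8667
P(2)/P(0) = (2.8×2.0)/(1.5×8.4) = 0.44444
P(3)/P(0) = (2.8×2.0×3.8)/(1.5×8.4×2.0) = 0.84444

Normalization: ∑ P(n) = 1
P(0) × (1.0000 + 1.8667 + 0.44444 + 0.84444) = 1
P(0) × 4.1556 = 1
P(0) = 1/4.1556 = 0.2406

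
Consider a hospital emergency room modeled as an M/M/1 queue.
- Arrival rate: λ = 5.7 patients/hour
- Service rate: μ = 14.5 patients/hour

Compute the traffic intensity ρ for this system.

Server utilization: ρ = λ/μ
ρ = 5.7/14.5 = 0.3931
The server is busy 39.31% of the time.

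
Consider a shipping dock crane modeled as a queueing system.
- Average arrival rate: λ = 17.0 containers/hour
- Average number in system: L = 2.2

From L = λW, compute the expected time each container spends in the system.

Little's Law: L = λW, so W = L/λ
W = 2.2/17.0 = 0.1294 hours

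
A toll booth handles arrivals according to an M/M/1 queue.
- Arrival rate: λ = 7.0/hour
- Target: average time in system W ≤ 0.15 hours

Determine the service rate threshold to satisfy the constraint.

For M/M/1: W = 1/(μ-λ)
Need W ≤ 0.15, so 1/(μ-λ) ≤ 0.15
μ - λ ≥ 1/0.15 = 6.6667
μ ≥ 7.0 + 6.6667 = 13.6667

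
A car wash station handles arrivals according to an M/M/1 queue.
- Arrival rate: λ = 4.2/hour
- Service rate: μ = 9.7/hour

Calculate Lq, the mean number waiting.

ρ = λ/μ = 4.2/9.7 = 0.4330
For M/M/1: Lq = λ²/(μ(μ-λ))
Lq = 17.64/(9.7 × 5.50)
Lq = 0.3306 cars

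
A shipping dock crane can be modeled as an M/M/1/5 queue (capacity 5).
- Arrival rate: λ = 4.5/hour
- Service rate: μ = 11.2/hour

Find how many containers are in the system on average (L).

ρ = λ/μ = 4.5/11.2 = 0.40179
P₀ = (1-ρ)/(1-ρ^(K+1)) = (1-0.40179)/(1-0.40179^6) = 0.5982/0.9958 = 0.6007
P_K = P₀×ρ^K = 0.60074 × 0.40179^5 = 0.60074 × 0.010471 = 0.006290
L = ρ[1 - (K+1)ρ^K + Kρ^(K+1)] / [(1-ρ)(1-ρ^(K+1))]
L = 0.40179 × (1 - 6×0.01047 + 5×0.004207) / ((1 - 0.40179) × (1 - 0.004207)) = 0.6463 containers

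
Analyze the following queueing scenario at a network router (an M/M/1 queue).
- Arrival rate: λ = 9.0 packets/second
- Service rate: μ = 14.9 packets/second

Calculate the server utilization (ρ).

Server utilization: ρ = λ/μ
ρ = 9.0/14.9 = 0.6040
The server is busy 60.40% of the time.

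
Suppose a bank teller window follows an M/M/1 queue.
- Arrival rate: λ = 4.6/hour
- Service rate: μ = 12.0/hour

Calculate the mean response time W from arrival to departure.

First, compute utilization: ρ = λ/μ = 4.6/12.0 = 0.3833
For M/M/1: W = 1/(μ-λ)
W = 1/(12.0-4.6) = 1/7.40
W = 0.1351 hours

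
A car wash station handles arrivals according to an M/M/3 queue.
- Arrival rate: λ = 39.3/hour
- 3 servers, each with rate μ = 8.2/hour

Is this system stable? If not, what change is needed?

Stability requires ρ = λ/(cμ) < 1
ρ = 39.3/(3 × 8.2) = 39.3/24.60 = 1.5976
Since 1.5976 ≥ 1, the system is UNSTABLE.
Need c > λ/μ = 39.3/8.2 = 4.79.
Minimum servers needed: c = 5.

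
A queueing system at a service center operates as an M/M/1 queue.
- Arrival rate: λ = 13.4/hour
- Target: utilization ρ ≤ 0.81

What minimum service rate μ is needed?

ρ = λ/μ, so μ = λ/ρ
μ ≥ 13.4/0.81 = 16.5432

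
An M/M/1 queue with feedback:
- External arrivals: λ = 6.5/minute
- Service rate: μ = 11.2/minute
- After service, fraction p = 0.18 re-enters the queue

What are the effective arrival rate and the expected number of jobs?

Effective arrival rate: λ_eff = λ/(1-p) = 6.5/(1-0.18) = 6.5/0.82 = 7.92683
ρ = λ_eff/μ = 7.92683/11.2 = 0.707753
L = ρ/(1-ρ) = 0.707753/(1-0.707753) = 2.4218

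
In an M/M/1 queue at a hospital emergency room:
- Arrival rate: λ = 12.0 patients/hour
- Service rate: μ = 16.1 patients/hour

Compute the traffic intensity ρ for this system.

Server utilization: ρ = λ/μ
ρ = 12.0/16.1 = 0.7453
The server is busy 74.53% of the time.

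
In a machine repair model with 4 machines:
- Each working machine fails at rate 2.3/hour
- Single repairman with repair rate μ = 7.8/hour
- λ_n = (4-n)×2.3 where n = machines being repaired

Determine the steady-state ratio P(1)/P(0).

P(1)/P(0) = ∏_{i=0}^{1-1} λ_i/μ_{i+1}
= (4-0)×2.3/7.8
= 1.1795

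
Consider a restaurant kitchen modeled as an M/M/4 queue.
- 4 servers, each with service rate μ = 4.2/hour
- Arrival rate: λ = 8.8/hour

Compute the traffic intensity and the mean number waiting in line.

Traffic intensity: ρ = λ/(cμ) = 8.8/(4×4.2) = 0.5238
Since ρ = 0.5238 < 1, system is stable.
Offered load a = λ/μ = cρ = 8.8/4.2 = 2.0952
P₀ = [ Σₙ₌₀^3 aⁿ/n! + a^4/(4!(1-ρ)) ]⁻¹
Σ = a^0/0! + a^1/1! + a^2/2! + a^3/3! = 1.00000 + 2.09524 + 2.19501 + 1.53302 = 6.8233
a^4/(4!(1-ρ)) = 19.2723/(24 × 0.4762) = 1.6863
P₀ = 1/(6.8233 + 1.6863) = 0.1175
Lq = P₀·a^4·ρ / (4!(1-ρ)²) = 0.11751 × 19.2723 × 0.52381 / (24 × 0.22676) = 0.2180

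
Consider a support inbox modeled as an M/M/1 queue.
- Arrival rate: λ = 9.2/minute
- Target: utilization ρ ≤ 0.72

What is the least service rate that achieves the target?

ρ = λ/μ, so μ = λ/ρ
μ ≥ 9.2/0.72 = 12.7778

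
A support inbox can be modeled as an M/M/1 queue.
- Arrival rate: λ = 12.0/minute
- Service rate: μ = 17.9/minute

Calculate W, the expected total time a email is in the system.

First, compute utilization: ρ = λ/μ = 12.0/17.9 = 0.6704
For M/M/1: W = 1/(μ-λ)
W = 1/(17.9-12.0) = 1/5.90
W = 0.1695 minutes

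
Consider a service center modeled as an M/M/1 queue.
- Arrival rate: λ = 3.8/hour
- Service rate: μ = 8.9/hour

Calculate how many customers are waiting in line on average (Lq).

ρ = λ/μ = 3.8/8.9 = 0.4270
For M/M/1: Lq = λ²/(μ(μ-λ))
Lq = 14.44/(8.9 × 5.10)
Lq = 0.3181 customers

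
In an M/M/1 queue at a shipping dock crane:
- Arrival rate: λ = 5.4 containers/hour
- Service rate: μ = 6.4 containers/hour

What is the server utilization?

Server utilization: ρ = λ/μ
ρ = 5.4/6.4 = 0.8438
The server is busy 84.38% of the time.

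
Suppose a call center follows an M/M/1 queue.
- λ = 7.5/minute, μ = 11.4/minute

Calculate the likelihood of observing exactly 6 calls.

ρ = λ/μ = 7.5/11.4 = 0.6579
P(n) = (1-ρ)ρⁿ
P(6) = (1-0.6579) × 0.6579^6
P(6) = 0.3421 × 0.08109
P(6) = 0.02774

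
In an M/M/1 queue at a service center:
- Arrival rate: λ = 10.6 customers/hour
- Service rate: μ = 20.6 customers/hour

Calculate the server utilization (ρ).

Server utilization: ρ = λ/μ
ρ = 10.6/20.6 = 0.5146
The server is busy 51.46% of the time.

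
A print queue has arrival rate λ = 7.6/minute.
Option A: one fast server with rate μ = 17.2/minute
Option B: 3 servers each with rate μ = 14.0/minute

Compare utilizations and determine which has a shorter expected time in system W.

Option A: single server μ = 17.2 (M/M/1)
  ρ_A = 7.6/17.2 = 0.4419
  W_A = 1/(μ-λ) = 1/(17.2-7.6) = 1/9.60 = 0.1042

Option B: 3 servers μ = 14.0 (M/M/3)
  ρ_B = λ/(cμ) = 7.6/(3×14.0) = 0.1810
  Offered load a = λ/μ = cρ = 7.6/14.0 = 0.5429
  P₀ = [ Σₙ₌₀^2 aⁿ/n! + a^3/(3!(1-ρ)) ]⁻¹
  Σ = a^0/0! + a^1/1! + a^2/2! = 1.0000 + 0.5429 + 0.1473 = 1.6902
  a^3/(3!(1-ρ)) = 0.15998/(6 × 0.81905) = 0.03255
  P₀ = 1/(1.6902 + 0.03255) = 0.5805
  Lq = P₀·a^3·ρ / (3!(1-ρ)²) = 0.58046 × 0.15998 × 0.18095 / (6 × 0.67084) = 0.004175
  Wq_B = Lq/λ = 0.004175/7.6 = 0.0005493
  W_B = Wq_B + 1/μ = 0.0005493 + 0.07143 = 0.07198

Since W_B = 0.07198 < W_A = 0.1042, Option B (multiple servers) has the shorter time in system.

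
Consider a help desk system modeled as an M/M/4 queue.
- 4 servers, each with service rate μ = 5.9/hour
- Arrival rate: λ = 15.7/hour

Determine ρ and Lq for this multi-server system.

Traffic intensity: ρ = λ/(cμ) = 15.7/(4×5.9) = 0.6653
Since ρ = 0.6653 < 1, system is stable.
Offered load a = λ/μ = cρ = 15.7/5.9 = 2.6610
P₀ = [ Σₙ₌₀^3 aⁿ/n! + a^4/(4!(1-ρ)) ]⁻¹
Σ = a^0/0! + a^1/1! + a^2/2! + a^3/3! = 1.00000 + 2.66102 + 3.54051 + 3.14045 = 10.3420
a^4/(4!(1-ρ)) = 50.1407/(24 × 0.33475) = 6.2411
P₀ = 1/(10.3420 + 6.2411) = 0.06030
Lq = P₀·a^4·ρ / (4!(1-ρ)²) = 0.0603023 × 50.1407 × 0.665254 / (24 × 0.112055) = 0.7479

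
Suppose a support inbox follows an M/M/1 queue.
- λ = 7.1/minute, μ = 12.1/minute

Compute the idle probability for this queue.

ρ = λ/μ = 7.1/12.1 = 0.5868
P(0) = 1 - ρ = 1 - 0.5868 = 0.4132
The server is idle 41.32% of the time.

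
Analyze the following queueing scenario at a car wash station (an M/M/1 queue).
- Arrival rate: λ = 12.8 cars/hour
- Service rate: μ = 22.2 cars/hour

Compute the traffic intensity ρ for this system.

Server utilization: ρ = λ/μ
ρ = 12.8/22.2 = 0.5766
The server is busy 57.66% of the time.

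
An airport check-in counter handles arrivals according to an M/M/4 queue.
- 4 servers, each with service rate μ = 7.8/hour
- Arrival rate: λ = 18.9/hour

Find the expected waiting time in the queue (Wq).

Traffic intensity: ρ = λ/(cμ) = 18.9/(4×7.8) = 0.6058
Since ρ = 0.6058 < 1, system is stable.
Offered load a = λ/μ = cρ = 18.9/7.8 = 2.4231
P₀ = [ Σₙ₌₀^3 aⁿ/n! + a^4/(4!(1-ρ)) ]⁻¹
Σ = a^0/0! + a^1/1! + a^2/2! + a^3/3! = 1.00000 + 2.42308 + 2.93565 + 2.37110 = 8.7298
a^4/(4!(1-ρ)) = 34.4722/(24 × 0.39423) = 3.6434
P₀ = 1/(8.7298 + 3.6434) = 0.08082
Lq = P₀·a^4·ρ / (4!(1-ρ)²) = 0.08082 × 34.4722 × 0.6058 / (24 × 0.1554) = 0.4525
Wq = Lq/λ = 0.4525/18.9 = 0.02394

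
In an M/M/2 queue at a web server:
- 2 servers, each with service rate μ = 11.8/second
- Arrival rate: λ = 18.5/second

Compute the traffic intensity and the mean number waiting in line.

Traffic intensity: ρ = λ/(cμ) = 18.5/(2×11.8) = 0.7839
Since ρ = 0.7839 < 1, system is stable.
Offered load a = λ/μ = cρ = 18.5/11.8 = 1.5678
P₀ = [ Σₙ₌₀^1 aⁿ/n! + a^2/(2!(1-ρ)) ]⁻¹
Σ = a^0/0! + a^1/1! = 1.0000 + 1.5678 = 2.5678
a^2/(2!(1-ρ)) = 2.45799/(2 × 0.216102) = 5.6871
P₀ = 1/(2.5678 + 5.6871) = 0.1211
Lq = P₀·a^2·ρ / (2!(1-ρ)²) = 0.12114 × 2.4580 × 0.78390 / (2 × 0.046700) = 2.4991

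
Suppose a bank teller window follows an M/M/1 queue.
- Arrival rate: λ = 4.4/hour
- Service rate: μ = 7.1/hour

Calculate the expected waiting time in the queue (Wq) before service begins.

First, compute utilization: ρ = λ/μ = 4.4/7.1 = 0.6197
For M/M/1: Wq = λ/(μ(μ-λ))
Wq = 4.4/(7.1 × (7.1-4.4))
Wq = 4.4/(7.1 × 2.70)
Wq = 0.2295 hours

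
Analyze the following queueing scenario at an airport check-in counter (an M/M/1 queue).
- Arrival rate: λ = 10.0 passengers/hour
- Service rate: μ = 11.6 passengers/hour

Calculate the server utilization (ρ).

Server utilization: ρ = λ/μ
ρ = 10.0/11.6 = 0.8621
The server is busy 86.21% of the time.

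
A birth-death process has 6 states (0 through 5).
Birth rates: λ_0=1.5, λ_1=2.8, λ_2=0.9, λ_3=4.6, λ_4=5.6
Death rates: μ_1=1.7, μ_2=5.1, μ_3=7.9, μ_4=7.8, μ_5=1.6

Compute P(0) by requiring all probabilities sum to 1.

Ratios P(n)/P(0) = (λ₀···λₙ₋₁)/(μ₁···μₙ):
P(1)/P(0) = (1.5)/(1.7) = 0.8824
P(2)/P(0) = (1.5×2.8)/(1.7×5.1) = 0.4844
P(3)/P(0) = (1.5×2.8×0.9)/(1.7×5.1×7.9) = 0.05519
P(4)/P(0) = (1.5×2.8×0.9×4.6)/(1.7×5.1×7.9×7.8) = 0.03255
P(5)/P(0) = (1.5×2.8×0.9×4.6×5.6)/(1.7×5.1×7.9×7.8×1.6) = 0.1139

Normalization: ∑ P(n) = 1
P(0) × (1.0000 + 0.8824 + 0.4844 + 0.05519 + 0.03255 + 0.1139) = 1
P(0) × 2.5684 = 1
P(0) = 1/2.5684 = 0.3893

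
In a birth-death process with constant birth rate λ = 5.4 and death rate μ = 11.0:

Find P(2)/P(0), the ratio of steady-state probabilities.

For constant rates: P(n)/P(0) = (λ/μ)^n
P(2)/P(0) = (5.4/11.0)^2 = 0.4909^2 = 0.2410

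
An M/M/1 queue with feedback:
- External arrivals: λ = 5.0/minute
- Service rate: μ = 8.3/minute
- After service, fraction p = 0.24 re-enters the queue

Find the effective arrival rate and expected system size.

Effective arrival rate: λ_eff = λ/(1-p) = 5.0/(1-0.24) = 5.0/0.76 = 6.578947
ρ = λ_eff/μ = 6.578947/8.3 = 0.792644
L = ρ/(1-ρ) = 0.792644/(1-0.792644) = 3.8226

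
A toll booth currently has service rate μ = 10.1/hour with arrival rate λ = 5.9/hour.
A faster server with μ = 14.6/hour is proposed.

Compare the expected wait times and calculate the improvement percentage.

System 1: ρ₁ = 5.9/10.1 = 0.5842, W₁ = 1/(10.1-5.9) = 0.238095
System 2: ρ₂ = 5.9/14.6 = 0.4041, W₂ = 1/(14.6-5.9) = 0.114943
Improvement: (W₁-W₂)/W₁ = (0.238095-0.114943)/0.238095 = 51.72%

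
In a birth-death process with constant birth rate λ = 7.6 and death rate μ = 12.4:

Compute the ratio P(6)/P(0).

For constant rates: P(n)/P(0) = (λ/μ)^n
P(6)/P(0) = (7.6/12.4)^6 = 0.6129^6 = 0.05301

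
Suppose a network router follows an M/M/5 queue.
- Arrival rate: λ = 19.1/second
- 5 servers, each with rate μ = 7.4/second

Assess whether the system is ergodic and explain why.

Stability requires ρ = λ/(cμ) < 1
ρ = 19.1/(5 × 7.4) = 19.1/37.00 = 0.5162
Since 0.5162 < 1, the system is STABLE.
The servers are busy 51.62% of the time.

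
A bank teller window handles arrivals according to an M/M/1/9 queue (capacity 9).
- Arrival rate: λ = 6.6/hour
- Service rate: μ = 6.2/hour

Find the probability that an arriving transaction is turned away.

ρ = λ/μ = 6.6/6.2 = 1.064516
P₀ = (1-ρ)/(1-ρ^(K+1)) = (1-1.064516)/(1-1.064516^10) = -0.064516/-0.86862 = 0.07427
P_K = P₀×ρ^K = 0.07427 × 1.064516^9 = 0.07427 × 1.7554 = 0.1304
Blocking probability = 13.04%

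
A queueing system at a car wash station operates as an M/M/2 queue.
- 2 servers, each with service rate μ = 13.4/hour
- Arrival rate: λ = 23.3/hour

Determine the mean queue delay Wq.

Traffic intensity: ρ = λ/(cμ) = 23.3/(2×13.4) = 0.8694
Since ρ = 0.8694 < 1, system is stable.
Offered load a = λ/μ = cρ = 23.3/13.4 = 1.7388
P₀ = [ Σₙ₌₀^1 aⁿ/n! + a^2/(2!(1-ρ)) ]⁻¹
Σ = a^0/0! + a^1/1! = 1.0000 + 1.7388 = 2.7388
a^2/(2!(1-ρ)) = 3.02345/(2 × 0.130597) = 11.5755
P₀ = 1/(2.7388 + 11.5755) = 0.06986
Lq = P₀·a^2·ρ / (2!(1-ρ)²) = 0.0698603 × 3.02345 × 0.869403 / (2 × 0.0170556) = 5.3834
Wq = Lq/λ = 5.3834/23.3 = 0.2310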